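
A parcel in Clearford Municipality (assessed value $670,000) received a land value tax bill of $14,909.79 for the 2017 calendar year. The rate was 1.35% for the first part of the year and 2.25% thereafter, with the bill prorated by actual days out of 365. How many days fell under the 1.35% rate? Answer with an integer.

Let d = days at the first rate; then 365 − d days at the second rate.
$670,000 × [1.35%·d + 2.25%·(365−d)] / 365 = $14,909.79
Solving gives d = 10, so the new rate took effect on 11 January 2017.

10 days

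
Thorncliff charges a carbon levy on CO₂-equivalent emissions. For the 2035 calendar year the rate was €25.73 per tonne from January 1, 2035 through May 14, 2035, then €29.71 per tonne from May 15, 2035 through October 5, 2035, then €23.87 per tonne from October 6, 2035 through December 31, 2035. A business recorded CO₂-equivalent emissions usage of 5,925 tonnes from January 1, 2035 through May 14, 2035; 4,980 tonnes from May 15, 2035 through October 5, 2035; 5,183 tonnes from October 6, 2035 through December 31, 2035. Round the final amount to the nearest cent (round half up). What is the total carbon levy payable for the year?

January 1 – May 14, 2035: 5,925 tonnes at €25.73/tonne → €152,450.25
May 15 – October 5, 2035: 4,980 tonnes at €29.71/tonne → €147,955.80
October 6 – December 31, 2035: 5,183 tonnes at €23.87/tonne → €123,718.21

€424,124.26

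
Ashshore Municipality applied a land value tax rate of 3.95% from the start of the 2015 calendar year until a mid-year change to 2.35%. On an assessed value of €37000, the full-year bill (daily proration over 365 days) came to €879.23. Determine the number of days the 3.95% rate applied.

Let d = days at the first rate; then 365 − d days at the second rate.
€37000 × [3.95%·d + 2.35%·(365−d)] / 365 = €879.23
Solving gives d = 6, so the new rate took effect on January 7, 2015.

6 days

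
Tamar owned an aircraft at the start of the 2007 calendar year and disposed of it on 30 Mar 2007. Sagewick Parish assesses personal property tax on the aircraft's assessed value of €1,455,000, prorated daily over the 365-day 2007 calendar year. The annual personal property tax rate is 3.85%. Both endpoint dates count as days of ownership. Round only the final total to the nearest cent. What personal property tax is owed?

Days held (1 Jan – 30 Mar 2007): 89 out of 365
Tax = €1,455,000 × 3.85% × 89/365 = €13,659.0616

€13,659.06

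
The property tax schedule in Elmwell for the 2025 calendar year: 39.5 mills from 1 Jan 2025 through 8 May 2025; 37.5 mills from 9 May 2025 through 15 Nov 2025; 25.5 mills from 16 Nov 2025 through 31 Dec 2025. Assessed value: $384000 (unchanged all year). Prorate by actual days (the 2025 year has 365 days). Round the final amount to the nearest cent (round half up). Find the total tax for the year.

1 Jan – 8 May 2025: 128 days at 39.5 mills → $384000 × 3.95% × 128/365 = $5319.1890
9 May – 15 Nov 2025: 191 days at 37.5 mills → $384000 × 3.75% × 191/365 = $7535.3425
16 Nov – 31 Dec 2025: 46 days at 25.5 mills → $384000 × 2.55% × 46/365 = $1234.0603
Total = $14088.5918

$14088.59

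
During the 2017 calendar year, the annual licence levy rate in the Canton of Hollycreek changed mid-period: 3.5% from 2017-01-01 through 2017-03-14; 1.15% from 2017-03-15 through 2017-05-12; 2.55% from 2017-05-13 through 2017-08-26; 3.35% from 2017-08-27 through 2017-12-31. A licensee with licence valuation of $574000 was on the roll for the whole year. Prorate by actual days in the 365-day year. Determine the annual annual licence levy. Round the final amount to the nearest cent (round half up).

2017-01-01 to 2017-03-14: 73 days at 3.5% → $574000 × 3.5% × 73/365 = $4018.0000
2017-03-15 to 2017-05-12: 59 days at 1.15% → $574000 × 1.15% × 59/365 = $1067.0110
2017-05-13 to 2017-08-26: 106 days at 2.55% → $574000 × 2.55% × 106/365 = $4250.7452
2017-08-27 to 2017-12-31: 127 days at 3.35% → $574000 × 3.35% × 127/365 = $6690.6384
Total = $16026.3945

$16026.39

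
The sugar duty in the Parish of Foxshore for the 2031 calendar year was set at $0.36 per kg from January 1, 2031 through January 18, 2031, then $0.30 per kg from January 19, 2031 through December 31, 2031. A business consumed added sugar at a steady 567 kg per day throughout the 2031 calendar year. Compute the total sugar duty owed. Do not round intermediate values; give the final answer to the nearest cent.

$62698.86

January 1 – January 18, 2031: 18 days × 567 kg/day = 10,206 kg at $0.36/kg → $3674.16
January 19 – December 31, 2031: 347 days × 567 kg/day = 196,749 kg at $0.30/kg → $59024.70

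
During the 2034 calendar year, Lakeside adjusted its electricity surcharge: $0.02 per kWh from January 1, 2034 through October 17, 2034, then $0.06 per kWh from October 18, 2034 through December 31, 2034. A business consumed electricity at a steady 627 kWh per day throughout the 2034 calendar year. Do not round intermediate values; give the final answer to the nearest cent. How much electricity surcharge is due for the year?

January 1 – October 17, 2034: 290 days × 627 kWh/day = 181,830 kWh at $0.02/kWh → $3,636.60
October 18 – December 31, 2034: 75 days × 627 kWh/day = 47,025 kWh at $0.06/kWh → $2,821.50

$6,458.10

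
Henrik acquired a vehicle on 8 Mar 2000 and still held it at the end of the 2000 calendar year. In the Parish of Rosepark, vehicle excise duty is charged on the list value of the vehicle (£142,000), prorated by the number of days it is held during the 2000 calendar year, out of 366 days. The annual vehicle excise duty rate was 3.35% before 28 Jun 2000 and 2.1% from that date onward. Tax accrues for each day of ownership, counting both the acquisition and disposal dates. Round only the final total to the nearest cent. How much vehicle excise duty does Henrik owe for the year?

8 Mar – 27 Jun 2000: 112 days at 3.35% → £142,000 × 3.35% × 112/366 = £1,455.6940
28 Jun – 31 Dec 2000: 187 days at 2.1% → £142,000 × 2.1% × 187/366 = £1,523.5902
Total = £2,979.2842

£2,979.28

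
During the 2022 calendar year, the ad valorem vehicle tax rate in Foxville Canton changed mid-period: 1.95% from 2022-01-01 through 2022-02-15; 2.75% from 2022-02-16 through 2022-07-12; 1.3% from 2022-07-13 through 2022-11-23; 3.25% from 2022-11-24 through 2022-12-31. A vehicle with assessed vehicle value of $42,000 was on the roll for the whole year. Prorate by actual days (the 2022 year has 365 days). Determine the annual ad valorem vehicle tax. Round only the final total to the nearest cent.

2022-01-01 to 2022-02-15: 46 days at 1.95% → $42,000 × 1.95% × 46/365 = $103.2164
2022-02-16 to 2022-07-12: 147 days at 2.75% → $42,000 × 2.75% × 147/365 = $465.1644
2022-07-13 to 2022-11-23: 134 days at 1.3% → $42,000 × 1.3% × 134/365 = $200.4493
2022-11-24 to 2022-12-31: 38 days at 3.25% → $42,000 × 3.25% × 38/365 = $142.1096
Total = $910.9397

$910.94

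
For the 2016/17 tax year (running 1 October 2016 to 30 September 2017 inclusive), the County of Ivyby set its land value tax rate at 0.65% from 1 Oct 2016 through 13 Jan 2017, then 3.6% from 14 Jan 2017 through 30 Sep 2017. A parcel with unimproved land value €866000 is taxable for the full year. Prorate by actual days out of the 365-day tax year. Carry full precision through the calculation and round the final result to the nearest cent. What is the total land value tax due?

€23826.86

1 Oct 2016 – 13 Jan 2017: 105 days at 0.65% → €866000 × 0.65% × 105/365 = €1619.3014
14 Jan – 30 Sep 2017: 260 days at 3.6% → €866000 × 3.6% × 260/365 = €22207.5616
Total = €23826.8630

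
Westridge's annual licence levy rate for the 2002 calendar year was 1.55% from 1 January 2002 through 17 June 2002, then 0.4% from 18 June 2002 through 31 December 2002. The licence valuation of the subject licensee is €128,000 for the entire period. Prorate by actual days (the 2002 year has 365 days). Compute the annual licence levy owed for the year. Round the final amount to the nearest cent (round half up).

€1,189.52

1 January – 17 June 2002: 168 days at 1.55% → €128,000 × 1.55% × 168/365 = €913.1836
18 June – 31 December 2002: 197 days at 0.4% → €128,000 × 0.4% × 197/365 = €276.3397
Total = €1,189.5233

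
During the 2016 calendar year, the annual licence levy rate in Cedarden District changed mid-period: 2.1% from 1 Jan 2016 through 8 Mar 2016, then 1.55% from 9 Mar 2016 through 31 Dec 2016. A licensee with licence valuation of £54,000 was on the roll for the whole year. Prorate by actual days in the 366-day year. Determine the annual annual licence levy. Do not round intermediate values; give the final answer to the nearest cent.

£892.18

1 Jan – 8 Mar 2016: 68 days at 2.1% → £54,000 × 2.1% × 68/366 = £210.6885
9 Mar – 31 Dec 2016: 298 days at 1.55% → £54,000 × 1.55% × 298/366 = £681.4918
Total = £892.1803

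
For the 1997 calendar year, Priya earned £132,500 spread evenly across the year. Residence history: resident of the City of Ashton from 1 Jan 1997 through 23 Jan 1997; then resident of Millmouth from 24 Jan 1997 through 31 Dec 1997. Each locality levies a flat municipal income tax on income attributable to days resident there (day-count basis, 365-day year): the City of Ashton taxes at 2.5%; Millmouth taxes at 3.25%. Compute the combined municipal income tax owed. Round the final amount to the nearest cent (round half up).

£4,243.63

The City of Ashton, 1 Jan – 23 Jan 1997: 23 days → £132,500 × 2.5% × 23/365 = £208.7329
Millmouth, 24 Jan – 31 Dec 1997: 342 days → £132,500 × 3.25% × 342/365 = £4,034.8973
Total = £4,243.6301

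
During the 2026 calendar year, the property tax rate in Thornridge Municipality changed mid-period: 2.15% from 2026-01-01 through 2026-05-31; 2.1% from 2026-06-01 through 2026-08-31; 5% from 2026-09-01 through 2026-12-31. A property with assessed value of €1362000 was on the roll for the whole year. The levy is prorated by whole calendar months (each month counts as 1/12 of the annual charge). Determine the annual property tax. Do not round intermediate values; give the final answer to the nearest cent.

€42051.75

2026-01-01 to 2026-05-31: 5 months at 2.15% → €1362000 × 2.15% × 5/12 = €12201.2500
2026-06-01 to 2026-08-31: 3 months at 2.1% → €1362000 × 2.1% × 3/12 = €7150.5000
2026-09-01 to 2026-12-31: 4 months at 5% → €1362000 × 5% × 4/12 = €22700.0000
Total = €42051.7500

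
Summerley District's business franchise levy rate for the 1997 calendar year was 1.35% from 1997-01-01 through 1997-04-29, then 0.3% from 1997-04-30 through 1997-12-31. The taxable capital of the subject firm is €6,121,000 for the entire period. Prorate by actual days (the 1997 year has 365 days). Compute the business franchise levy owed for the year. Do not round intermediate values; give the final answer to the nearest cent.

1997-01-01 to 1997-04-29: 119 days at 1.35% → €6,121,000 × 1.35% × 119/365 = €26,940.7849
1997-04-30 to 1997-12-31: 246 days at 0.3% → €6,121,000 × 0.3% × 246/365 = €12,376.1589
Total = €39,316.9438

€39,316.94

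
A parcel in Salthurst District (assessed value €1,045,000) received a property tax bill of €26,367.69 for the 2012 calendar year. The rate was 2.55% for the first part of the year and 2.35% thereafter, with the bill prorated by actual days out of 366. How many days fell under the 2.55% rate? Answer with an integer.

Let d = days at the first rate; then 366 − d days at the second rate.
€1,045,000 × [2.55%·d + 2.35%·(366−d)] / 366 = €26,367.69
Solving gives d = 317, so the new rate took effect on 13 Nov 2012.

317 days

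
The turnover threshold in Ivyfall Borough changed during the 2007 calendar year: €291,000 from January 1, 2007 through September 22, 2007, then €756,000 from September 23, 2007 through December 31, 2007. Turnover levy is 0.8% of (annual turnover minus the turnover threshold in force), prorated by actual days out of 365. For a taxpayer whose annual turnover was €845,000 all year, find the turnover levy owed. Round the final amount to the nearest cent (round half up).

€3,412.82

January 1 – September 22, 2007: 265 days, exemption €291,000 → (€845,000 − €291,000) × 0.8% × 265/365 = €3,217.7534
September 23 – December 31, 2007: 100 days, exemption €756,000 → (€845,000 − €756,000) × 0.8% × 100/365 = €195.0685
Total = €3,412.8219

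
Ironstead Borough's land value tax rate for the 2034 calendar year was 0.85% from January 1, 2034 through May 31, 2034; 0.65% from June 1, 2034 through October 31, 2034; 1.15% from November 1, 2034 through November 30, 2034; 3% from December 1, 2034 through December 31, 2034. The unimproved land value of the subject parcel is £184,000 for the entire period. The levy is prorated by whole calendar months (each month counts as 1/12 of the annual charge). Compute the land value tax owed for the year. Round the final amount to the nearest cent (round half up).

January 1 – May 31, 2034: 5 months at 0.85% → £184,000 × 0.85% × 5/12 = £651.6667
June 1 – October 31, 2034: 5 months at 0.65% → £184,000 × 0.65% × 5/12 = £498.3333
November 1 – November 30, 2034: 1 month at 1.15% → £184,000 × 1.15% × 1/12 = £176.3333
December 1 – December 31, 2034: 1 month at 3% → £184,000 × 3% × 1/12 = £460.0000
Total = £1,786.3333

£1,786.33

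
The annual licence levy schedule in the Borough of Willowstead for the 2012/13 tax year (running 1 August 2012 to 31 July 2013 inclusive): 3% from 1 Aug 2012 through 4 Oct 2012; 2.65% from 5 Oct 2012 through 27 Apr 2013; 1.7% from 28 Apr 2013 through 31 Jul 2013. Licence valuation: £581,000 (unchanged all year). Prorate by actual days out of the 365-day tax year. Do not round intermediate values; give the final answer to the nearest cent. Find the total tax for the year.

£14,322.05

1 Aug – 4 Oct 2012: 65 days at 3% → £581,000 × 3% × 65/365 = £3,103.9726
5 Oct 2012 – 27 Apr 2013: 205 days at 2.65% → £581,000 × 2.65% × 205/365 = £8,647.3493
28 Apr – 31 Jul 2013: 95 days at 1.7% → £581,000 × 1.7% × 95/365 = £2,570.7260
Total = £14,322.0479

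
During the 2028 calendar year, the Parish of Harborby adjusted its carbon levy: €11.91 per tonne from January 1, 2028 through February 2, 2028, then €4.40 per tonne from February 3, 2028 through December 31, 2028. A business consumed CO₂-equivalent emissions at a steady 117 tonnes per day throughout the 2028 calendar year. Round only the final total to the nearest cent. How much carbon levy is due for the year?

January 1 – February 2, 2028: 33 days × 117 tonnes/day = 3,861 tonnes at €11.91/tonne → €45,984.51
February 3 – December 31, 2028: 333 days × 117 tonnes/day = 38,961 tonnes at €4.40/tonne → €171,428.40

€217,412.91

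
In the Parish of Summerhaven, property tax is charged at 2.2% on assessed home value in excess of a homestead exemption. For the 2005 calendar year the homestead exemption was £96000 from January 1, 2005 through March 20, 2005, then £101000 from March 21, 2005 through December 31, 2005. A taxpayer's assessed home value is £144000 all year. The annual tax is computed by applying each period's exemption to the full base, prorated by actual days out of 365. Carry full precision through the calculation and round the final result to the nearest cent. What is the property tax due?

£969.81

January 1 – March 20, 2005: 79 days, exemption £96000 → (£144000 − £96000) × 2.2% × 79/365 = £228.5589
March 21 – December 31, 2005: 286 days, exemption £101000 → (£144000 − £101000) × 2.2% × 286/365 = £741.2493
Total = £969.8082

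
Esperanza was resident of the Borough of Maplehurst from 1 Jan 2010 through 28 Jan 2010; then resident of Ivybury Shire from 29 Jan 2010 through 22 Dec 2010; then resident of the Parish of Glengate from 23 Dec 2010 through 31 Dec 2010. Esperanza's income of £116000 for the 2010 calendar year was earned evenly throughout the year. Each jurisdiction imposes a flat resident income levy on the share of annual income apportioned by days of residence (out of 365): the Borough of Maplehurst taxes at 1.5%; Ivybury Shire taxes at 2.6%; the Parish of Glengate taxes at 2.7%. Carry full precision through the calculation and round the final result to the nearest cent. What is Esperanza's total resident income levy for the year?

The Borough of Maplehurst, 1 Jan – 28 Jan 2010: 28 days → £116000 × 1.5% × 28/365 = £133.4795
Ivybury Shire, 29 Jan – 22 Dec 2010: 328 days → £116000 × 2.6% × 328/365 = £2710.2685
The Parish of Glengate, 23 Dec – 31 Dec 2010: 9 days → £116000 × 2.7% × 9/365 = £77.2274
Total = £2920.9753

£2920.98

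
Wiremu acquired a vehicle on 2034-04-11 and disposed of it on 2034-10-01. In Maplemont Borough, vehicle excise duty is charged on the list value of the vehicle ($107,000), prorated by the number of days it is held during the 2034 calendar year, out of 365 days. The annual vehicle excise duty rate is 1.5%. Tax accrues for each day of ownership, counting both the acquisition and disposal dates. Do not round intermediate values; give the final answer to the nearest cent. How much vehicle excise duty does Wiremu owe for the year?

$765.12

Days held (2034-04-11 to 2034-10-01): 174 out of 365
Tax = $107,000 × 1.5% × 174/365 = $765.1233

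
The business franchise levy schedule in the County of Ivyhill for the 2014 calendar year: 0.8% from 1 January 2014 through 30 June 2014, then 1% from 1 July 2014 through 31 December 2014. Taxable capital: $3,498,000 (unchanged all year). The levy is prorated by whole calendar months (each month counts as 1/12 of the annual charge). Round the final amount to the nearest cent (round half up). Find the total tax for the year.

1 January – 30 June 2014: 6 months at 0.8% → $3,498,000 × 0.8% × 6/12 = $13,992.0000
1 July – 31 December 2014: 6 months at 1% → $3,498,000 × 1% × 6/12 = $17,490.0000
Total = $31,482.0000

$31,482.00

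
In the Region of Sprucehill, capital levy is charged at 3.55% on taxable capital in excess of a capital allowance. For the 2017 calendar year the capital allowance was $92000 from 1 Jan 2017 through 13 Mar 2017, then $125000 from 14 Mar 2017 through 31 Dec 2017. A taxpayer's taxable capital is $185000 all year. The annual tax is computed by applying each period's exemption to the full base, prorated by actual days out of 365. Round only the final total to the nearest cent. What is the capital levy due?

1 Jan – 13 Mar 2017: 72 days, exemption $92000 → ($185000 − $92000) × 3.55% × 72/365 = $651.2548
14 Mar – 31 Dec 2017: 293 days, exemption $125000 → ($185000 − $125000) × 3.55% × 293/365 = $1709.8356
Total = $2361.0904

$2361.09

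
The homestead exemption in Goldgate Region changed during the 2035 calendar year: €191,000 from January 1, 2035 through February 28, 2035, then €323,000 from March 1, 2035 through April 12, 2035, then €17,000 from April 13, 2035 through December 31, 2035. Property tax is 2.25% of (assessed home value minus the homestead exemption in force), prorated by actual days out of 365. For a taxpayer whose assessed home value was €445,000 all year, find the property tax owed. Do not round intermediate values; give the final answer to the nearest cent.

€8,186.05

January 1 – February 28, 2035: 59 days, exemption €191,000 → (€445,000 − €191,000) × 2.25% × 59/365 = €923.7945
March 1 – April 12, 2035: 43 days, exemption €323,000 → (€445,000 − €323,000) × 2.25% × 43/365 = €323.3836
April 13 – December 31, 2035: 263 days, exemption €17,000 → (€445,000 − €17,000) × 2.25% × 263/365 = €6,938.8767
Total = €8,186.0548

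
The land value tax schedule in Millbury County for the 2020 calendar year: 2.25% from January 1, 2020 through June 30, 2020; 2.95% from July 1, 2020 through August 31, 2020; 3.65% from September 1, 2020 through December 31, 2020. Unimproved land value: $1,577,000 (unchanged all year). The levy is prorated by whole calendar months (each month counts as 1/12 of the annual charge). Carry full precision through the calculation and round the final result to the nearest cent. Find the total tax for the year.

$44,681.67

January 1 – June 30, 2020: 6 months at 2.25% → $1,577,000 × 2.25% × 6/12 = $17,741.2500
July 1 – August 31, 2020: 2 months at 2.95% → $1,577,000 × 2.95% × 2/12 = $7,753.5833
September 1 – December 31, 2020: 4 months at 3.65% → $1,577,000 × 3.65% × 4/12 = $19,186.8333
Total = $44,681.6667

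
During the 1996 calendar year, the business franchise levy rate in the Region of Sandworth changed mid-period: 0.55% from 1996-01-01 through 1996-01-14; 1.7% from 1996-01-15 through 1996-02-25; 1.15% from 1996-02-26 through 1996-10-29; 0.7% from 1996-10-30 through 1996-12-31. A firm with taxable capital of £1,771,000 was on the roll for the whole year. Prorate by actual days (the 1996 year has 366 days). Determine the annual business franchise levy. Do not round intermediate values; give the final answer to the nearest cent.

£19,706.00

1996-01-01 to 1996-01-14: 14 days at 0.55% → £1,771,000 × 0.55% × 14/366 = £372.5874
1996-01-15 to 1996-02-25: 42 days at 1.7% → £1,771,000 × 1.7% × 42/366 = £3,454.9016
1996-02-26 to 1996-10-29: 247 days at 1.15% → £1,771,000 × 1.15% × 247/366 = £13,744.6052
1996-10-30 to 1996-12-31: 63 days at 0.7% → £1,771,000 × 0.7% × 63/366 = £2,133.9098
Total = £19,706.0041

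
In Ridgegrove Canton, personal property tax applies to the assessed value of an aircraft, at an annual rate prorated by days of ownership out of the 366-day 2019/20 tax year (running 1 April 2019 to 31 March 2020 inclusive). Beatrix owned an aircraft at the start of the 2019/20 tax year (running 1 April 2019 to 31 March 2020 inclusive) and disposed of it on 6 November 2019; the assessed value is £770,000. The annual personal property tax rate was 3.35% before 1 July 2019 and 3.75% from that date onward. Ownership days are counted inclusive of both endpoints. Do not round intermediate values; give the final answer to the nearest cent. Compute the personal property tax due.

£16,590.77

1 April – 30 June 2019: 91 days at 3.35% → £770,000 × 3.35% × 91/366 = £6,413.5109
1 July – 6 November 2019: 129 days at 3.75% → £770,000 × 3.75% × 129/366 = £10,177.2541
Total = £16,590.7650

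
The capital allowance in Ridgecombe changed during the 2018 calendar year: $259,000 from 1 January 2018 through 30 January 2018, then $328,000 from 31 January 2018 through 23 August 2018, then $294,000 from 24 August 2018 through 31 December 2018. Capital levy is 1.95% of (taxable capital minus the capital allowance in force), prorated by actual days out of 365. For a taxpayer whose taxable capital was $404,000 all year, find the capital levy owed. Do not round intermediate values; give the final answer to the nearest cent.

1 January – 30 January 2018: 30 days, exemption $259,000 → ($404,000 − $259,000) × 1.95% × 30/365 = $232.3973
31 January – 23 August 2018: 205 days, exemption $328,000 → ($404,000 − $328,000) × 1.95% × 205/365 = $832.3562
24 August – 31 December 2018: 130 days, exemption $294,000 → ($404,000 − $294,000) × 1.95% × 130/365 = $763.9726
Total = $1,828.7260

$1,828.73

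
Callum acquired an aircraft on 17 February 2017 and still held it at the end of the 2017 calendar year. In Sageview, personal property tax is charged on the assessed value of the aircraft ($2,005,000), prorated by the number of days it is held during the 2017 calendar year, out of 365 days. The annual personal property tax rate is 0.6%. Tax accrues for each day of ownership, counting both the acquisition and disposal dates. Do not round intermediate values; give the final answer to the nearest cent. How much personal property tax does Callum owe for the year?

$10,480.93

Days held (17 February – 31 December 2017): 318 out of 365
Tax = $2,005,000 × 0.6% × 318/365 = $10,480.9315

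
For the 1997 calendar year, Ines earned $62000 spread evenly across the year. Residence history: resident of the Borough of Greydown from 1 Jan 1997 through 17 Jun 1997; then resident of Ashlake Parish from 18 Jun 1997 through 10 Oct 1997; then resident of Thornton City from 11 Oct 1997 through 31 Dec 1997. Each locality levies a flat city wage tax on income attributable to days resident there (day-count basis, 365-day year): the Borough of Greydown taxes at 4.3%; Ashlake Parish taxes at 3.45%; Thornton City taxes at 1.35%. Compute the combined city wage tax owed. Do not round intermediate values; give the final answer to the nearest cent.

The Borough of Greydown, 1 Jan – 17 Jun 1997: 168 days → $62000 × 4.3% × 168/365 = $1227.0904
Ashlake Parish, 18 Jun – 10 Oct 1997: 115 days → $62000 × 3.45% × 115/365 = $673.9315
Thornton City, 11 Oct – 31 Dec 1997: 82 days → $62000 × 1.35% × 82/365 = $188.0384
Total = $2089.0603

$2089.06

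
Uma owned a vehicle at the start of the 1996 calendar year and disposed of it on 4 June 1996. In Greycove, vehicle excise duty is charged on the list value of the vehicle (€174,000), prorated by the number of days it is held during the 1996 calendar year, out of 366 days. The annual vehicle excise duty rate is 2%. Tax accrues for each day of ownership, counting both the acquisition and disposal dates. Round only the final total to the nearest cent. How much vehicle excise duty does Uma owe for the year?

Days held (1 January – 4 June 1996): 156 out of 366
Tax = €174,000 × 2% × 156/366 = €1,483.2787

€1,483.28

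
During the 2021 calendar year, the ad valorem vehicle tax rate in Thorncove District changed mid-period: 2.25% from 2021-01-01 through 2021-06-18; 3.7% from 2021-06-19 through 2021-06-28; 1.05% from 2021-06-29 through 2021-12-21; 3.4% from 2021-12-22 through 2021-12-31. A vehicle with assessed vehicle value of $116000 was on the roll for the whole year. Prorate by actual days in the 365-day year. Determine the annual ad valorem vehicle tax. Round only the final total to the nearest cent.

2021-01-01 to 2021-06-18: 169 days at 2.25% → $116000 × 2.25% × 169/365 = $1208.4658
2021-06-19 to 2021-06-28: 10 days at 3.7% → $116000 × 3.7% × 10/365 = $117.5890
2021-06-29 to 2021-12-21: 176 days at 1.05% → $116000 × 1.05% × 176/365 = $587.3096
2021-12-22 to 2021-12-31: 10 days at 3.4% → $116000 × 3.4% × 10/365 = $108.0548
Total = $2021.4192

$2021.42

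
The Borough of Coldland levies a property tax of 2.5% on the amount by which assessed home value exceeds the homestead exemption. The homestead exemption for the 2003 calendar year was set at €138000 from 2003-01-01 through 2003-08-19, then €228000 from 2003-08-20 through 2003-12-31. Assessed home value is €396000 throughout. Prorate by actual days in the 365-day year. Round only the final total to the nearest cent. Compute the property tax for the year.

2003-01-01 to 2003-08-19: 231 days, exemption €138000 → (€396000 − €138000) × 2.5% × 231/365 = €4082.0548
2003-08-20 to 2003-12-31: 134 days, exemption €228000 → (€396000 − €228000) × 2.5% × 134/365 = €1541.9178
Total = €5623.9726

€5623.97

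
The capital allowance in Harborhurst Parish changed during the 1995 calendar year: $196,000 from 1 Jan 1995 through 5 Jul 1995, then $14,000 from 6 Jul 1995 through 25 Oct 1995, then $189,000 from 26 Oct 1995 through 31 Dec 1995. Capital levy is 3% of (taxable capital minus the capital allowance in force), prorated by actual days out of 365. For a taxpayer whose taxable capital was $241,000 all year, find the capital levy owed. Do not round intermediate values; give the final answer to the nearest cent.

1 Jan – 5 Jul 1995: 186 days, exemption $196,000 → ($241,000 − $196,000) × 3% × 186/365 = $687.9452
6 Jul – 25 Oct 1995: 112 days, exemption $14,000 → ($241,000 − $14,000) × 3% × 112/365 = $2,089.6438
26 Oct – 31 Dec 1995: 67 days, exemption $189,000 → ($241,000 − $189,000) × 3% × 67/365 = $286.3562
Total = $3,063.9452

$3,063.95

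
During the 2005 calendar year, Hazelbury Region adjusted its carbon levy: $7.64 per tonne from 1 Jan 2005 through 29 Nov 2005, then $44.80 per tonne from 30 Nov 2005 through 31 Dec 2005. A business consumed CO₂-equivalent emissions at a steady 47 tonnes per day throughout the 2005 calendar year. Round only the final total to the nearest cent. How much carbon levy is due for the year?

$186952.84

1 Jan – 29 Nov 2005: 333 days × 47 tonnes/day = 15,651 tonnes at $7.64/tonne → $119573.64
30 Nov – 31 Dec 2005: 32 days × 47 tonnes/day = 1,504 tonnes at $44.80/tonne → $67379.20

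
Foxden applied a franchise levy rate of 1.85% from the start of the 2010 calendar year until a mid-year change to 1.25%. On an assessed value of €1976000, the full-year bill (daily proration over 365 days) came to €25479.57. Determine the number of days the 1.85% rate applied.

24 days

Let d = days at the first rate; then 365 − d days at the second rate.
€1976000 × [1.85%·d + 1.25%·(365−d)] / 365 = €25479.57
Solving gives d = 24, so the new rate took effect on January 25, 2010.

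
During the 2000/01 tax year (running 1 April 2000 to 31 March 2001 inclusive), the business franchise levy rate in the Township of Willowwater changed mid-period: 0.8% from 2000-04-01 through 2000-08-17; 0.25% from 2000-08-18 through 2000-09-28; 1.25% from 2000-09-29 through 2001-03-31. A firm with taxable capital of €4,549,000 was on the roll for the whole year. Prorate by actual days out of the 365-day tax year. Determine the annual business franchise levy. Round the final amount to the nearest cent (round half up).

2000-04-01 to 2000-08-17: 139 days at 0.8% → €4,549,000 × 0.8% × 139/365 = €13,858.8712
2000-08-18 to 2000-09-28: 42 days at 0.25% → €4,549,000 × 0.25% × 42/365 = €1,308.6164
2000-09-29 to 2001-03-31: 184 days at 1.25% → €4,549,000 × 1.25% × 184/365 = €28,664.9315
Total = €43,832.4192

€43,832.42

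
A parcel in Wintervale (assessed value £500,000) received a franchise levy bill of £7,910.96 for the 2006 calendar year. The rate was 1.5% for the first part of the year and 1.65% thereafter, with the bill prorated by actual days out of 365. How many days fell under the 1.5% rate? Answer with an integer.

165 days

Let d = days at the first rate; then 365 − d days at the second rate.
£500,000 × [1.5%·d + 1.65%·(365−d)] / 365 = £7,910.96
Solving gives d = 165, so the new rate took effect on June 15, 2006.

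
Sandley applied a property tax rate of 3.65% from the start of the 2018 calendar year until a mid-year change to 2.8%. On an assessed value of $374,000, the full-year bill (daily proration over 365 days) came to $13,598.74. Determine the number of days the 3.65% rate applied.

359 days

Let d = days at the first rate; then 365 − d days at the second rate.
$374,000 × [3.65%·d + 2.8%·(365−d)] / 365 = $13,598.74
Solving gives d = 359, so the new rate took effect on December 26, 2018.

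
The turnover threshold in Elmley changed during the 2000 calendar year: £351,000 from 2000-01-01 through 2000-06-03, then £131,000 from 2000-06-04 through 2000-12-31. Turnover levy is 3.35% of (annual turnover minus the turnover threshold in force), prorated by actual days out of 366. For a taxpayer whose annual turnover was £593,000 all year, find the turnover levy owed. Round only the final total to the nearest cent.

£12,355.83

2000-01-01 to 2000-06-03: 155 days, exemption £351,000 → (£593,000 − £351,000) × 3.35% × 155/366 = £3,433.2923
2000-06-04 to 2000-12-31: 211 days, exemption £131,000 → (£593,000 − £131,000) × 3.35% × 211/366 = £8,922.5328
Total = £12,355.8251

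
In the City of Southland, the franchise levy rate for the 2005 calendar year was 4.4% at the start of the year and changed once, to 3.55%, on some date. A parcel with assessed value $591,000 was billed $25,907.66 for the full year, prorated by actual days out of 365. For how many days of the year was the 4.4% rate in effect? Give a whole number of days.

Let d = days at the first rate; then 365 − d days at the second rate.
$591,000 × [4.4%·d + 3.55%·(365−d)] / 365 = $25,907.66
Solving gives d = 358, so the new rate took effect on 25 December 2005.

358 days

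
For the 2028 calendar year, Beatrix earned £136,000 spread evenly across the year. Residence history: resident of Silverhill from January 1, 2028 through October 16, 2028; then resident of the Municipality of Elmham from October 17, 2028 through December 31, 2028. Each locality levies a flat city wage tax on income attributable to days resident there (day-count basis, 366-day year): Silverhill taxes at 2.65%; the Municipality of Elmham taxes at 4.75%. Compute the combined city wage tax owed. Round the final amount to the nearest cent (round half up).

Silverhill, January 1 – October 16, 2028: 290 days → £136,000 × 2.65% × 290/366 = £2,855.6284
The Municipality of Elmham, October 17 – December 31, 2028: 76 days → £136,000 × 4.75% × 76/366 = £1,341.4208
Total = £4,197.0492

£4,197.05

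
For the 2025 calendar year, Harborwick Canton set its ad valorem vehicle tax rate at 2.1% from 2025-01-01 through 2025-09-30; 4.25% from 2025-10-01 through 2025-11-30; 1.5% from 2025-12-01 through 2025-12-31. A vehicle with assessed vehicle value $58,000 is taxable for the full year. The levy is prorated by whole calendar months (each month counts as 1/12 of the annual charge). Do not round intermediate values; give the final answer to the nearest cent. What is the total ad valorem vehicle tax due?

2025-01-01 to 2025-09-30: 9 months at 2.1% → $58,000 × 2.1% × 9/12 = $913.5000
2025-10-01 to 2025-11-30: 2 months at 4.25% → $58,000 × 4.25% × 2/12 = $410.8333
2025-12-01 to 2025-12-31: 1 month at 1.5% → $58,000 × 1.5% × 1/12 = $72.5000
Total = $1,396.8333

$1,396.83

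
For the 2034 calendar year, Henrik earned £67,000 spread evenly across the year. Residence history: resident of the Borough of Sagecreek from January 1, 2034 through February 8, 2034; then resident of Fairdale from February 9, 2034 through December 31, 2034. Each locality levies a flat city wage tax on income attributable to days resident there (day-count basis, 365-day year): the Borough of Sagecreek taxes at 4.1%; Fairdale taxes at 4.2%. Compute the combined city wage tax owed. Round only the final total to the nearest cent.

The Borough of Sagecreek, January 1 – February 8, 2034: 39 days → £67,000 × 4.1% × 39/365 = £293.5151
Fairdale, February 9 – December 31, 2034: 326 days → £67,000 × 4.2% × 326/365 = £2,513.3260
Total = £2,806.8411

£2,806.84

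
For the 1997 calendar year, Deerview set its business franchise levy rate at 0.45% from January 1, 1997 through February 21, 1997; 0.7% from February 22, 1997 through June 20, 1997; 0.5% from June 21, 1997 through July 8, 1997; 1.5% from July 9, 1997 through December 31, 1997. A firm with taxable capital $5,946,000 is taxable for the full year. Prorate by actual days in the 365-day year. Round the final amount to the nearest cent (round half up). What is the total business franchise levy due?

$61,854.69

January 1 – February 21, 1997: 52 days at 0.45% → $5,946,000 × 0.45% × 52/365 = $3,811.9562
February 22 – June 20, 1997: 119 days at 0.7% → $5,946,000 × 0.7% × 119/365 = $13,569.9123
June 21 – July 8, 1997: 18 days at 0.5% → $5,946,000 × 0.5% × 18/365 = $1,466.1370
July 9 – December 31, 1997: 176 days at 1.5% → $5,946,000 × 1.5% × 176/365 = $43,006.6849
Total = $61,854.6904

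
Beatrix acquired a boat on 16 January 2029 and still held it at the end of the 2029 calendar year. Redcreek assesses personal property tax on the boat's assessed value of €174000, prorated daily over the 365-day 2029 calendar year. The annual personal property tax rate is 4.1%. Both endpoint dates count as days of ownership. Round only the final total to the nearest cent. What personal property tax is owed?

Days held (16 January – 31 December 2029): 350 out of 365
Tax = €174000 × 4.1% × 350/365 = €6840.8219

€6840.82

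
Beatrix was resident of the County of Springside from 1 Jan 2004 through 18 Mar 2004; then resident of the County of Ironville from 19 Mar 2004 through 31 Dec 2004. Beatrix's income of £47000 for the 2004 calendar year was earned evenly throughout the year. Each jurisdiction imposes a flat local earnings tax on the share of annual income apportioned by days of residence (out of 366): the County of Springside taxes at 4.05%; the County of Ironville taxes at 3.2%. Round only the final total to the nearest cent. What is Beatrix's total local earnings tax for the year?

The County of Springside, 1 Jan – 18 Mar 2004: 78 days → £47000 × 4.05% × 78/366 = £405.6639
The County of Ironville, 19 Mar – 31 Dec 2004: 288 days → £47000 × 3.2% × 288/366 = £1183.4754
Total = £1589.1393

£1589.14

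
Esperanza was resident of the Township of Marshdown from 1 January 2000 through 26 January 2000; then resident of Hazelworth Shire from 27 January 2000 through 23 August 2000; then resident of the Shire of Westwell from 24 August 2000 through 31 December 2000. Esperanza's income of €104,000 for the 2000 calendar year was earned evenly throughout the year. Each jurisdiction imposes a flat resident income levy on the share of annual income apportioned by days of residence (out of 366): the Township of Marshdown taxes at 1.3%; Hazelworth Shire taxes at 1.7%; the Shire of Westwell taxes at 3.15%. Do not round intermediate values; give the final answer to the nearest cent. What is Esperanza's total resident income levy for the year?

The Township of Marshdown, 1 January – 26 January 2000: 26 days → €104,000 × 1.3% × 26/366 = €96.0437
Hazelworth Shire, 27 January – 23 August 2000: 210 days → €104,000 × 1.7% × 210/366 = €1,014.4262
The Shire of Westwell, 24 August – 31 December 2000: 130 days → €104,000 × 3.15% × 130/366 = €1,163.6066
Total = €2,274.0765

€2,274.08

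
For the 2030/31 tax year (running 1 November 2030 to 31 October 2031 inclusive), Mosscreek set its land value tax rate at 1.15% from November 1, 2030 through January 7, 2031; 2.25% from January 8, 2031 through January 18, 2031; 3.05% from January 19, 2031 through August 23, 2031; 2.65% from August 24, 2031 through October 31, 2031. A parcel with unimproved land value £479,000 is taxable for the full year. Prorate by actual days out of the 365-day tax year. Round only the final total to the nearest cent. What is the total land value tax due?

November 1, 2030 – January 7, 2031: 68 days at 1.15% → £479,000 × 1.15% × 68/365 = £1,026.2411
January 8 – January 18, 2031: 11 days at 2.25% → £479,000 × 2.25% × 11/365 = £324.8014
January 19 – August 23, 2031: 217 days at 3.05% → £479,000 × 3.05% × 217/365 = £8,685.6479
August 24 – October 31, 2031: 69 days at 2.65% → £479,000 × 2.65% × 69/365 = £2,399.5932
Total = £12,436.2836

£12,436.28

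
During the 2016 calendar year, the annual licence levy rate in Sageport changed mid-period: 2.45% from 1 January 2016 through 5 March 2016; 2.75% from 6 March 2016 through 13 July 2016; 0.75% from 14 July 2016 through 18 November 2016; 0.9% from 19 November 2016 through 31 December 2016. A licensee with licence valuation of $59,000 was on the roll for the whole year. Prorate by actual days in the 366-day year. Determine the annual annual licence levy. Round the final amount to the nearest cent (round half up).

$1,050.15

1 January – 5 March 2016: 65 days at 2.45% → $59,000 × 2.45% × 65/366 = $256.7145
6 March – 13 July 2016: 130 days at 2.75% → $59,000 × 2.75% × 130/366 = $576.2978
14 July – 18 November 2016: 128 days at 0.75% → $59,000 × 0.75% × 128/366 = $154.7541
19 November – 31 December 2016: 43 days at 0.9% → $59,000 × 0.9% × 43/366 = $62.3852
Total = $1,050.1516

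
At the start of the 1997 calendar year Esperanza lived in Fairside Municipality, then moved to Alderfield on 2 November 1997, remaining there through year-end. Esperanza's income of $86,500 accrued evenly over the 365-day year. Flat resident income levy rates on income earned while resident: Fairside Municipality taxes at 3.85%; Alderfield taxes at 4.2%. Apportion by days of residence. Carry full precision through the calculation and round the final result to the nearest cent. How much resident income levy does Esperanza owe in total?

Fairside Municipality, 1 January – 1 November 1997: 305 days → $86,500 × 3.85% × 305/365 = $2,782.8116
Alderfield, 2 November – 31 December 1997: 60 days → $86,500 × 4.2% × 60/365 = $597.2055
Total = $3,380.0171

$3,380.02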